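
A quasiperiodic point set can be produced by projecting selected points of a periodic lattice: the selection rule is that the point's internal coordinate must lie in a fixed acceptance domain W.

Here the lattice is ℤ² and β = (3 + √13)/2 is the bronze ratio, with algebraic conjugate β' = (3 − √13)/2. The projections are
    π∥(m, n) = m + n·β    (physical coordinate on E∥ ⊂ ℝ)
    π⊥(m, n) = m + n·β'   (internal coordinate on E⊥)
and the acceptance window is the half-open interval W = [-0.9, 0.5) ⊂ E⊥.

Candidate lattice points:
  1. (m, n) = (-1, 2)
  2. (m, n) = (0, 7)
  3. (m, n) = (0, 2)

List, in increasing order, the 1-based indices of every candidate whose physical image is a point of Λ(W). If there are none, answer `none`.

3

β' = (3−√13)/2 ≈ -0.3028.
#1 (-1,2): internal coord -1 + (2)·β' = -1.6056; -1.6056 ∉ [-0.9, 0.5) → out
#2 (0,7): internal coord 0 + (7)·β' = -2.1194; -2.1194 ∉ [-0.9, 0.5) → out
#3 (0,2): internal coord 0 + (2)·β' = -0.6056; -0.6056 ∈ [-0.9, 0.5) → IN Λ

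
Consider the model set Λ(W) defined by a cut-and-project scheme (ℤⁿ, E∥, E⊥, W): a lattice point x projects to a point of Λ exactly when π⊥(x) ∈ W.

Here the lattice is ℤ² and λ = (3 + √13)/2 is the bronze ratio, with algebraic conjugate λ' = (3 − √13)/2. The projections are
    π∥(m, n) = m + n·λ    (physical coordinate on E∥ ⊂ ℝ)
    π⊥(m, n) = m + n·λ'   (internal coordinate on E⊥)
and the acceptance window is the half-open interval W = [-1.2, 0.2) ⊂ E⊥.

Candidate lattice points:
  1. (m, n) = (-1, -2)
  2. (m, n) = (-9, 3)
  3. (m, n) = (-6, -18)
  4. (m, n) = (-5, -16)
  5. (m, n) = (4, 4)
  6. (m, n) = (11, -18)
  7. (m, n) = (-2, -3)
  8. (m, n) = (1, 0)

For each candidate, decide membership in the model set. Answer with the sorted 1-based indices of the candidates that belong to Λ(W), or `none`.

Numerically λ ≈ 3.3028 and λ' = −1/λ ≈ -0.3028.
#1 (-1,-2): internal coord -1 + (-2)·λ' = -0.3944; -0.3944 ∈ [-1.2, 0.2) → IN Λ
#2 (-9,3): internal coord -9 + (3)·λ' = -9.9083; -9.9083 ∉ [-1.2, 0.2) → out
#3 (-6,-18): internal coord -6 + (-18)·λ' = -0.5500; -0.5500 ∈ [-1.2, 0.2) → IN Λ
#4 (-5,-16): internal coord -5 + (-16)·λ' = -0.1556; -0.1556 ∈ [-1.2, 0.2) → IN Λ
#5 (4,4): internal coord 4 + (4)·λ' = +2.7889; +2.7889 ∉ [-1.2, 0.2) → out
#6 (11,-18): internal coord 11 + (-18)·λ' = +16.4500; +16.4500 ∉ [-1.2, 0.2) → out
#7 (-2,-3): internal coord -2 + (-3)·λ' = -1.0917; -1.0917 ∈ [-1.2, 0.2) → IN Λ
#8 (1,0): internal coord 1 + (0)·λ' = +1.0000; +1.0000 ∉ [-1.2, 0.2) → out

1, 3, 4, 7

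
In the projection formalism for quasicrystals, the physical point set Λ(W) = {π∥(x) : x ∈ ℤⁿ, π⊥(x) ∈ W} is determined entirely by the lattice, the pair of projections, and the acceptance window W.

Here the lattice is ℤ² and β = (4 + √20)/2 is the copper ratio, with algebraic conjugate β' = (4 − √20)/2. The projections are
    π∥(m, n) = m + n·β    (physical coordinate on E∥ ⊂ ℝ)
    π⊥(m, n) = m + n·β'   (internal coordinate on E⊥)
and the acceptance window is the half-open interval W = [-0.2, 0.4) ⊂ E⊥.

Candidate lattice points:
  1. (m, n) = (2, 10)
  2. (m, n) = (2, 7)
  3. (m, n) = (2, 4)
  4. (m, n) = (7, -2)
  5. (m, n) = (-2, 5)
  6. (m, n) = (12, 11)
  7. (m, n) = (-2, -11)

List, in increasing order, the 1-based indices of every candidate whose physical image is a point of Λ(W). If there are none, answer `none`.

β' = (4−√20)/2 ≈ -0.23607.
#1 (2,10): internal coord 2 + (10)·β' = -0.36068; -0.36068 ∉ [-0.2, 0.4) → out
#2 (2,7): internal coord 2 + (7)·β' = +0.34752; +0.34752 ∈ [-0.2, 0.4) → IN Λ
#3 (2,4): internal coord 2 + (4)·β' = +1.05573; +1.05573 ∉ [-0.2, 0.4) → out
#4 (7,-2): internal coord 7 + (-2)·β' = +7.47214; +7.47214 ∉ [-0.2, 0.4) → out
#5 (-2,5): internal coord -2 + (5)·β' = -3.18034; -3.18034 ∉ [-0.2, 0.4) → out
#6 (12,11): internal coord 12 + (11)·β' = +9.40325; +9.40325 ∉ [-0.2, 0.4) → out
#7 (-2,-11): internal coord -2 + (-11)·β' = +0.59675; +0.59675 ∉ [-0.2, 0.4) → out

2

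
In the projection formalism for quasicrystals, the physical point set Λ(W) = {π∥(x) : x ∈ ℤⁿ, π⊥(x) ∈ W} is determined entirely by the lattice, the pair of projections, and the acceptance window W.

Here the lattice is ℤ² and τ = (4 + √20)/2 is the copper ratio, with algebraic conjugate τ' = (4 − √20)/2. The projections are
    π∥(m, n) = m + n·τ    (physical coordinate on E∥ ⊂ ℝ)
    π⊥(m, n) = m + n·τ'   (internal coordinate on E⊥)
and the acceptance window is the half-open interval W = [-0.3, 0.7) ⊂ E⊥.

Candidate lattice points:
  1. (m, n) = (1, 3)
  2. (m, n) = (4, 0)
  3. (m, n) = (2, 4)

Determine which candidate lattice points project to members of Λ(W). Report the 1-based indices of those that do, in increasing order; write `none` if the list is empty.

Compute τ' = (4−√20)/2 = -0.236068, so π⊥(m,n) = m -0.236068·n.
[1] lift (1,3): star map gives 0.291796; window check -0.3 ≤ 0.291796 < 0.7 is true → IN Λ
[2] lift (4,0): star map gives 4.000000; window check -0.3 ≤ 4.000000 < 0.7 is false → out
[3] lift (2,4): star map gives 1.055728; window check -0.3 ≤ 1.055728 < 0.7 is false → out

1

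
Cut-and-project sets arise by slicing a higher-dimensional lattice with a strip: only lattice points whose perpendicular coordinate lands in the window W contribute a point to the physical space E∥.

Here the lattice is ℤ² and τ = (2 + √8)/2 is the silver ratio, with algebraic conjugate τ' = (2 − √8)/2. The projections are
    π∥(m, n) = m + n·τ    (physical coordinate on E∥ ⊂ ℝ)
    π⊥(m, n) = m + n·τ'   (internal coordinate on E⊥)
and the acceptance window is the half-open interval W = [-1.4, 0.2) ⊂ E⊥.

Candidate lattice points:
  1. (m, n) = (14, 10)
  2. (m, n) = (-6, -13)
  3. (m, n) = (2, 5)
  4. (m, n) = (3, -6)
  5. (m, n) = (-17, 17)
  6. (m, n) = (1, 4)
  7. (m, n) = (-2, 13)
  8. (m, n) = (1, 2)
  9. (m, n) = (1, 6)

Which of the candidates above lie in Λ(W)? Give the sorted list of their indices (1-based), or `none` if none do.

2, 3, 6, 8

Compute τ' = (2−√8)/2 = -0.4142, so π⊥(m,n) = m -0.4142·n.
#1 (14,10): internal coord 14 + (10)·τ' = +9.8579; +9.8579 ∉ [-1.4, 0.2) → out
#2 (-6,-13): internal coord -6 + (-13)·τ' = -0.6152; -0.6152 ∈ [-1.4, 0.2) → IN Λ
#3 (2,5): internal coord 2 + (5)·τ' = -0.0711; -0.0711 ∈ [-1.4, 0.2) → IN Λ
#4 (3,-6): internal coord 3 + (-6)·τ' = +5.4853; +5.4853 ∉ [-1.4, 0.2) → out
#5 (-17,17): internal coord -17 + (17)·τ' = -24.0416; -24.0416 ∉ [-1.4, 0.2) → out
#6 (1,4): internal coord 1 + (4)·τ' = -0.6569; -0.6569 ∈ [-1.4, 0.2) → IN Λ
#7 (-2,13): internal coord -2 + (13)·τ' = -7.3848; -7.3848 ∉ [-1.4, 0.2) → out
#8 (1,2): internal coord 1 + (2)·τ' = +0.1716; +0.1716 ∈ [-1.4, 0.2) → IN Λ
#9 (1,6): internal coord 1 + (6)·τ' = -1.4853; -1.4853 ∉ [-1.4, 0.2) → out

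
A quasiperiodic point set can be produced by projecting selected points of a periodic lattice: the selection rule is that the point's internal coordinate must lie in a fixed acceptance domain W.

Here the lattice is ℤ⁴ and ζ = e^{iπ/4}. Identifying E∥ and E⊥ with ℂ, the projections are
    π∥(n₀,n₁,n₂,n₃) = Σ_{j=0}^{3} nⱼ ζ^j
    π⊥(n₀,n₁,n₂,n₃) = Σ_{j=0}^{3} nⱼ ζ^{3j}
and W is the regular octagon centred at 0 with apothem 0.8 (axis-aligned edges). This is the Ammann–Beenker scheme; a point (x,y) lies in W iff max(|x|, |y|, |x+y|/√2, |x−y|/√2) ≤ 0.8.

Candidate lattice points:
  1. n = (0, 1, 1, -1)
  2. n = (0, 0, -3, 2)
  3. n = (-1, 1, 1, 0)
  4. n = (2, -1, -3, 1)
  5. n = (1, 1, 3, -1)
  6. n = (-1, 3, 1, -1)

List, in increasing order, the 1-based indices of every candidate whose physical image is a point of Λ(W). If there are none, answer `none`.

Internal map: ζ^{3j} for j=0..3 gives (1,0), (−√2/2,√2/2), (0,−1), (√2/2,√2/2).
candidate 1: n = (0, 1, 1, -1) → π⊥ ≈ (-1.41421, -1.00000); max(|x|,|y|,|x±y|/√2) = 1.70711 > 0.8 ⇒ ∉ W
candidate 2: n = (0, 0, -3, 2) → π⊥ ≈ (+1.41421, +4.41421); max(|x|,|y|,|x±y|/√2) = 4.41421 > 0.8 ⇒ ∉ W
candidate 3: n = (-1, 1, 1, 0) → π⊥ ≈ (-1.70711, -0.29289); max(|x|,|y|,|x±y|/√2) = 1.70711 > 0.8 ⇒ ∉ W
candidate 4: n = (2, -1, -3, 1) → π⊥ ≈ (+3.41421, +3.00000); max(|x|,|y|,|x±y|/√2) = 4.53553 > 0.8 ⇒ ∉ W
candidate 5: n = (1, 1, 3, -1) → π⊥ ≈ (-0.41421, -3.00000); max(|x|,|y|,|x±y|/√2) = 3.00000 > 0.8 ⇒ ∉ W
candidate 6: n = (-1, 3, 1, -1) → π⊥ ≈ (-3.82843, +0.41421); max(|x|,|y|,|x±y|/√2) = 3.82843 > 0.8 ⇒ ∉ W

none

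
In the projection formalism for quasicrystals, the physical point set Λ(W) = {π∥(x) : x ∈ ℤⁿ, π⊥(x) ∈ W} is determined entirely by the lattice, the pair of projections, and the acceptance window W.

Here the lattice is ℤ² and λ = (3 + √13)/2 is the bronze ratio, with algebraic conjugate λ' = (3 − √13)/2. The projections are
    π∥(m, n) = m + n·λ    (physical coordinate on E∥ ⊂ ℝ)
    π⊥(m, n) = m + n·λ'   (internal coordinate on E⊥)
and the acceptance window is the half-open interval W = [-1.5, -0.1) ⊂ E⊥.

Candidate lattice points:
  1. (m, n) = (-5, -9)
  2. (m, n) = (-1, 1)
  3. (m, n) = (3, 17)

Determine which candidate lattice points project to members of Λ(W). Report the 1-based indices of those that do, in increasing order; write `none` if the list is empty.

Numerically λ ≈ 3.30278 and λ' = −1/λ ≈ -0.30278.
candidate 1: (m,n)=(-5,-9) → π∥ = -5-9·λ ≈ -34.72498, π⊥ = -5-9·λ' ≈ -2.27502 ∉ [-1.5, -0.1) ⇒ out
candidate 2: (m,n)=(-1,1) → π∥ = -1+1·λ ≈ 2.30278, π⊥ = -1+1·λ' ≈ -1.30278 ∈ [-1.5, -0.1) ⇒ IN Λ
candidate 3: (m,n)=(3,17) → π∥ = 3+17·λ ≈ 59.14719, π⊥ = 3+17·λ' ≈ -2.14719 ∉ [-1.5, -0.1) ⇒ out

2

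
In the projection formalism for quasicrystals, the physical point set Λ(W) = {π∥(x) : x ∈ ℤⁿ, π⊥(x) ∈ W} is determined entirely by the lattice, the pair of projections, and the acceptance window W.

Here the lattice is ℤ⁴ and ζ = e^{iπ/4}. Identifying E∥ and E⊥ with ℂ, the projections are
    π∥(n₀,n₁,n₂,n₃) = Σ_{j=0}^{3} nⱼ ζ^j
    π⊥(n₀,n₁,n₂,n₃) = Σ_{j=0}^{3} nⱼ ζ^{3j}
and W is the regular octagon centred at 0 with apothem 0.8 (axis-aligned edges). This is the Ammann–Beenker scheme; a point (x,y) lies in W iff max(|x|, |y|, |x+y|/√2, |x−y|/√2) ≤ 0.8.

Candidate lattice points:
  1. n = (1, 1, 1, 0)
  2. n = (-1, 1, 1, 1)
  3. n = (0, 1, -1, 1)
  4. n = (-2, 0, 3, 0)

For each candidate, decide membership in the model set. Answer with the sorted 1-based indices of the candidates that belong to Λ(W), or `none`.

With ζ = e^{iπ/4} the internal vectors are ζ^0,ζ^3,ζ^6,ζ^9.
candidate 1: n = (1, 1, 1, 0) → π⊥ ≈ (+0.29289, -0.29289); max(|x|,|y|,|x±y|/√2) = 0.41421 ≤ 0.8 ⇒ ∈ W
candidate 2: n = (-1, 1, 1, 1) → π⊥ ≈ (-1.00000, +0.41421); max(|x|,|y|,|x±y|/√2) = 1.00000 > 0.8 ⇒ ∉ W
candidate 3: n = (0, 1, -1, 1) → π⊥ ≈ (+0.00000, +2.41421); max(|x|,|y|,|x±y|/√2) = 2.41421 > 0.8 ⇒ ∉ W
candidate 4: n = (-2, 0, 3, 0) → π⊥ ≈ (-2.00000, -3.00000); max(|x|,|y|,|x±y|/√2) = 3.53553 > 0.8 ⇒ ∉ W

1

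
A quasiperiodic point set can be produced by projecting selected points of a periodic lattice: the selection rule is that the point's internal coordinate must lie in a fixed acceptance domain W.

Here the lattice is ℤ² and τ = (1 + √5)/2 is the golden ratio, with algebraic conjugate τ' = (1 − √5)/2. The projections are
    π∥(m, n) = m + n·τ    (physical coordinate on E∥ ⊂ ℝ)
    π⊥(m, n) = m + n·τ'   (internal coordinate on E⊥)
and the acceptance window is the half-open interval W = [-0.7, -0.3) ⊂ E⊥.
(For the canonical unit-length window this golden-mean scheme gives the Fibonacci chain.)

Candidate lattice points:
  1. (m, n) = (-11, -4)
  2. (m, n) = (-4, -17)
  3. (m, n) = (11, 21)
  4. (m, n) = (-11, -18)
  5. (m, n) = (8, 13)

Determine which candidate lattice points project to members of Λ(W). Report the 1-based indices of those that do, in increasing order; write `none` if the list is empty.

none

τ' = (1−√5)/2 ≈ -0.61803.
candidate 1: (m,n)=(-11,-4) → π∥ = -11-4·τ ≈ -17.47214, π⊥ = -11-4·τ' ≈ -8.52786 ∉ [-0.7, -0.3) ⇒ out
candidate 2: (m,n)=(-4,-17) → π∥ = -4-17·τ ≈ -31.50658, π⊥ = -4-17·τ' ≈ 6.50658 ∉ [-0.7, -0.3) ⇒ out
candidate 3: (m,n)=(11,21) → π∥ = 11+21·τ ≈ 44.97871, π⊥ = 11+21·τ' ≈ -1.97871 ∉ [-0.7, -0.3) ⇒ out
candidate 4: (m,n)=(-11,-18) → π∥ = -11-18·τ ≈ -40.12461, π⊥ = -11-18·τ' ≈ 0.12461 ∉ [-0.7, -0.3) ⇒ out
candidate 5: (m,n)=(8,13) → π∥ = 8+13·τ ≈ 29.03444, π⊥ = 8+13·τ' ≈ -0.03444 ∉ [-0.7, -0.3) ⇒ out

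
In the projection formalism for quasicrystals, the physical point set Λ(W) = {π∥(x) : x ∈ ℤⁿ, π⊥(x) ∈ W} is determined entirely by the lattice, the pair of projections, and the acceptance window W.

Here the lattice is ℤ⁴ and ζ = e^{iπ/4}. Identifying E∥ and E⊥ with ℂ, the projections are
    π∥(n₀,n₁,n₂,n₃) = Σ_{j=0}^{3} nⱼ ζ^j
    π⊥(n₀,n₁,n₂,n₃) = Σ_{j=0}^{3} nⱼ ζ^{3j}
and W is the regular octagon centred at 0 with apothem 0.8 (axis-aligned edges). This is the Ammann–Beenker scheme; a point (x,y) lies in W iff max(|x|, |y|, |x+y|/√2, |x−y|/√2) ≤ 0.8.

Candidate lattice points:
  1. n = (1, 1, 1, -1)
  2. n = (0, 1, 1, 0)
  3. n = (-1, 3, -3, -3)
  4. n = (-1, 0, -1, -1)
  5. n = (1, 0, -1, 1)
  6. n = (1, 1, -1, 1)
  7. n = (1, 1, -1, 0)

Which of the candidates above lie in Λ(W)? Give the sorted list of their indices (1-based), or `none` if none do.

2

π⊥(n) = n₀ + n₁ζ³ + n₂ζ⁶ + n₃ζ⁹ where ζ = e^{iπ/4}.
candidate 1: n = (1, 1, 1, -1) → π⊥ ≈ (-0.4142, -1.0000); max(|x|,|y|,|x±y|/√2) = 1.0000 > 0.8 ⇒ ∉ W
candidate 2: n = (0, 1, 1, 0) → π⊥ ≈ (-0.7071, -0.2929); max(|x|,|y|,|x±y|/√2) = 0.7071 ≤ 0.8 ⇒ ∈ W
candidate 3: n = (-1, 3, -3, -3) → π⊥ ≈ (-5.2426, +3.0000); max(|x|,|y|,|x±y|/√2) = 5.8284 > 0.8 ⇒ ∉ W
candidate 4: n = (-1, 0, -1, -1) → π⊥ ≈ (-1.7071, +0.2929); max(|x|,|y|,|x±y|/√2) = 1.7071 > 0.8 ⇒ ∉ W
candidate 5: n = (1, 0, -1, 1) → π⊥ ≈ (+1.7071, +1.7071); max(|x|,|y|,|x±y|/√2) = 2.4142 > 0.8 ⇒ ∉ W
candidate 6: n = (1, 1, -1, 1) → π⊥ ≈ (+1.0000, +2.4142); max(|x|,|y|,|x±y|/√2) = 2.4142 > 0.8 ⇒ ∉ W
candidate 7: n = (1, 1, -1, 0) → π⊥ ≈ (+0.2929, +1.7071); max(|x|,|y|,|x±y|/√2) = 1.7071 > 0.8 ⇒ ∉ W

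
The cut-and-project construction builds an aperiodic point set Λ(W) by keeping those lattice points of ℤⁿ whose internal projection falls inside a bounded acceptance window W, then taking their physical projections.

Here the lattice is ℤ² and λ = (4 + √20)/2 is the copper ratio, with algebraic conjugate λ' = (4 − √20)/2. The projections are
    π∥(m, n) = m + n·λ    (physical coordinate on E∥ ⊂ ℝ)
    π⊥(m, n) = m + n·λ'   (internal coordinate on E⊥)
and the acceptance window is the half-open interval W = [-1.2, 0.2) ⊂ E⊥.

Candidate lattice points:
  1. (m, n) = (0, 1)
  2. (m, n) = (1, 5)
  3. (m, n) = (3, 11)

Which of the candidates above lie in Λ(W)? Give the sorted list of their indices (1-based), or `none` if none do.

Compute λ' = (4−√20)/2 = -0.23607, so π⊥(m,n) = m -0.23607·n.
#1 (0,1): internal coord 0 + (1)·λ' = -0.23607; -0.23607 ∈ [-1.2, 0.2) → IN Λ
#2 (1,5): internal coord 1 + (5)·λ' = -0.18034; -0.18034 ∈ [-1.2, 0.2) → IN Λ
#3 (3,11): internal coord 3 + (11)·λ' = +0.40325; +0.40325 ∉ [-1.2, 0.2) → out

1, 2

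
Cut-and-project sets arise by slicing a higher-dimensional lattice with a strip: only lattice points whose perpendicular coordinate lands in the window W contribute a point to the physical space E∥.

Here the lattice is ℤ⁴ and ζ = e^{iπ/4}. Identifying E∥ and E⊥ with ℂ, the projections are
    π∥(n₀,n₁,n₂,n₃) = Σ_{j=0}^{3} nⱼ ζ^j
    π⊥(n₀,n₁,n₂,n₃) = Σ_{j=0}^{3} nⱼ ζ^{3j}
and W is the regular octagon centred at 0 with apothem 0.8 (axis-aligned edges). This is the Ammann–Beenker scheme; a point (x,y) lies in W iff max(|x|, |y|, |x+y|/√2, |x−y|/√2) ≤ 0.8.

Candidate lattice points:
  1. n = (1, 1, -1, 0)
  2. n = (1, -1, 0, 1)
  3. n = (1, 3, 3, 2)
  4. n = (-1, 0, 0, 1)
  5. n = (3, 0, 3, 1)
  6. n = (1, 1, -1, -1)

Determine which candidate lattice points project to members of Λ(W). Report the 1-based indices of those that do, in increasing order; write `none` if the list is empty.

Internal map: ζ^{3j} for j=0..3 gives (1,0), (−√2/2,√2/2), (0,−1), (√2/2,√2/2).
candidate 1: n = (1, 1, -1, 0) → π⊥ ≈ (+0.292893, +1.707107); max(|x|,|y|,|x±y|/√2) = 1.707107 > 0.8 ⇒ ∉ W
candidate 2: n = (1, -1, 0, 1) → π⊥ ≈ (+2.414214, +0.000000); max(|x|,|y|,|x±y|/√2) = 2.414214 > 0.8 ⇒ ∉ W
candidate 3: n = (1, 3, 3, 2) → π⊥ ≈ (+0.292893, +0.535534); max(|x|,|y|,|x±y|/√2) = 0.585786 ≤ 0.8 ⇒ ∈ W
candidate 4: n = (-1, 0, 0, 1) → π⊥ ≈ (-0.292893, +0.707107); max(|x|,|y|,|x±y|/√2) = 0.707107 ≤ 0.8 ⇒ ∈ W
candidate 5: n = (3, 0, 3, 1) → π⊥ ≈ (+3.707107, -2.292893); max(|x|,|y|,|x±y|/√2) = 4.242641 > 0.8 ⇒ ∉ W
candidate 6: n = (1, 1, -1, -1) → π⊥ ≈ (-0.414214, +1.000000); max(|x|,|y|,|x±y|/√2) = 1.000000 > 0.8 ⇒ ∉ W

3, 4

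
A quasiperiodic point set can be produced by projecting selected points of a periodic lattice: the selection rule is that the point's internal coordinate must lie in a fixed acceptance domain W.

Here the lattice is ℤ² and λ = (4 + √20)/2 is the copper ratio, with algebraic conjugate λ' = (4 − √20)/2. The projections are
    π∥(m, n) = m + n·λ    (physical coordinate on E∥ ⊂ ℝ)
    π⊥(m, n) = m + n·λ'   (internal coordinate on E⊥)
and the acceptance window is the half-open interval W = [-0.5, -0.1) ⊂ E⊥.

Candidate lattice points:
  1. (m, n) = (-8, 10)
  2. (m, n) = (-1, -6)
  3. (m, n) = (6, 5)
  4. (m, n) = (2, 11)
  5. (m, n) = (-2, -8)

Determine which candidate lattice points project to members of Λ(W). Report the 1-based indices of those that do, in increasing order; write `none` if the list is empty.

5

Numerically λ ≈ 4.23607 and λ' = −1/λ ≈ -0.23607.
#1 (-8,10): internal coord -8 + (10)·λ' = -10.36068; -10.36068 ∉ [-0.5, -0.1) → out
#2 (-1,-6): internal coord -1 + (-6)·λ' = +0.41641; +0.41641 ∉ [-0.5, -0.1) → out
#3 (6,5): internal coord 6 + (5)·λ' = +4.81966; +4.81966 ∉ [-0.5, -0.1) → out
#4 (2,11): internal coord 2 + (11)·λ' = -0.59675; -0.59675 ∉ [-0.5, -0.1) → out
#5 (-2,-8): internal coord -2 + (-8)·λ' = -0.11146; -0.11146 ∈ [-0.5, -0.1) → IN Λ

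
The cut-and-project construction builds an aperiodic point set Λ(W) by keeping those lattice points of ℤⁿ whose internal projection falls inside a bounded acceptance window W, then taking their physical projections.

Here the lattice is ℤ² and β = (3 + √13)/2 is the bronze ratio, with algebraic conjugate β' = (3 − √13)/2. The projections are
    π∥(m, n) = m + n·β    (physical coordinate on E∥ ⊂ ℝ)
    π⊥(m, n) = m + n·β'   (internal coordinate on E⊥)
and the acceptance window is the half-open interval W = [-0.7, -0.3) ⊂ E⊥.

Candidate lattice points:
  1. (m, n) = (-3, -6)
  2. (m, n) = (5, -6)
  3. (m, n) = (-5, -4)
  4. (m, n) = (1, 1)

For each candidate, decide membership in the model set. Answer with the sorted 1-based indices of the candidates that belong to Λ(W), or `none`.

none

Numerically β ≈ 3.3028 and β' = −1/β ≈ -0.3028.
candidate 1: (m,n)=(-3,-6) → π∥ = -3-6·β ≈ -22.8167, π⊥ = -3-6·β' ≈ -1.1833 ∉ [-0.7, -0.3) ⇒ out
candidate 2: (m,n)=(5,-6) → π∥ = 5-6·β ≈ -14.8167, π⊥ = 5-6·β' ≈ 6.8167 ∉ [-0.7, -0.3) ⇒ out
candidate 3: (m,n)=(-5,-4) → π∥ = -5-4·β ≈ -18.2111, π⊥ = -5-4·β' ≈ -3.7889 ∉ [-0.7, -0.3) ⇒ out
candidate 4: (m,n)=(1,1) → π∥ = 1+1·β ≈ 4.3028, π⊥ = 1+1·β' ≈ 0.6972 ∉ [-0.7, -0.3) ⇒ out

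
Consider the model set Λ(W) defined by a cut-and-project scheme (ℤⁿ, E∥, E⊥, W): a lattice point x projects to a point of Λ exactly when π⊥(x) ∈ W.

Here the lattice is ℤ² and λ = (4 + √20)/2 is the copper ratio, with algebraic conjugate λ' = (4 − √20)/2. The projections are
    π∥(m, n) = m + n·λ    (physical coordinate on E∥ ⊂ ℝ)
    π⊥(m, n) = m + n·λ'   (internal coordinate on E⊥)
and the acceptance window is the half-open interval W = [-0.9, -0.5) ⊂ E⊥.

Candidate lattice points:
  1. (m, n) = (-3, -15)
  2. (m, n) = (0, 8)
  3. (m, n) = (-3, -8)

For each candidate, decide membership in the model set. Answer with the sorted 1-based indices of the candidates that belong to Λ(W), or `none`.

none

Compute λ' = (4−√20)/2 = -0.2361, so π⊥(m,n) = m -0.2361·n.
#1 (-3,-15): internal coord -3 + (-15)·λ' = +0.5410; +0.5410 ∉ [-0.9, -0.5) → out
#2 (0,8): internal coord 0 + (8)·λ' = -1.8885; -1.8885 ∉ [-0.9, -0.5) → out
#3 (-3,-8): internal coord -3 + (-8)·λ' = -1.1115; -1.1115 ∉ [-0.9, -0.5) → out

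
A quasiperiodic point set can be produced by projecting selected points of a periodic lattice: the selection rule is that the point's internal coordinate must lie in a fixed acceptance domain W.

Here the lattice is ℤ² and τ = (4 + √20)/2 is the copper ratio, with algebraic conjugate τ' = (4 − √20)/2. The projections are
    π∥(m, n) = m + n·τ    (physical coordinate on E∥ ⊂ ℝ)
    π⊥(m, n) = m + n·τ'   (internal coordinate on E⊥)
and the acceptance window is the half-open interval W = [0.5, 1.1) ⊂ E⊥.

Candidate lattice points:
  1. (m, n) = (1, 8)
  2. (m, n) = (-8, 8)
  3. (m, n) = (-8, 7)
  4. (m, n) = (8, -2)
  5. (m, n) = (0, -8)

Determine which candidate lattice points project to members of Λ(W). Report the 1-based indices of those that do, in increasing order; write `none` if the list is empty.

none

Compute τ' = (4−√20)/2 = -0.23607, so π⊥(m,n) = m -0.23607·n.
[1] lift (1,8): star map gives -0.88854; window check 0.5 ≤ -0.88854 < 1.1 is false → out
[2] lift (-8,8): star map gives -9.88854; window check 0.5 ≤ -9.88854 < 1.1 is false → out
[3] lift (-8,7): star map gives -9.65248; window check 0.5 ≤ -9.65248 < 1.1 is false → out
[4] lift (8,-2): star map gives 8.47214; window check 0.5 ≤ 8.47214 < 1.1 is false → out
[5] lift (0,-8): star map gives 1.88854; window check 0.5 ≤ 1.88854 < 1.1 is false → out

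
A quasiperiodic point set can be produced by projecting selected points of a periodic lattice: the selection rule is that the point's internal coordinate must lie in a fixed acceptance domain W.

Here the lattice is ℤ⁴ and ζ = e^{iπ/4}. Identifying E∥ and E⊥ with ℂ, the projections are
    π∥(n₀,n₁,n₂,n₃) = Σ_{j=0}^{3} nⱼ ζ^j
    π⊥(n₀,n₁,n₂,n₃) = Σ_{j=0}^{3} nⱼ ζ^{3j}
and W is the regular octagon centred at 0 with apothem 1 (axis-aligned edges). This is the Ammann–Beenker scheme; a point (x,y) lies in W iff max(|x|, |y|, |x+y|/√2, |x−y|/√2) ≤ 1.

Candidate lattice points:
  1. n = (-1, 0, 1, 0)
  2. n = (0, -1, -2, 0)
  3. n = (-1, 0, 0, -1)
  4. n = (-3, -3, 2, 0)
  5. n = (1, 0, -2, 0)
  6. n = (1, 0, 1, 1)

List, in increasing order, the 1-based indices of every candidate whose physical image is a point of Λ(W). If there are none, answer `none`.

none

With ζ = e^{iπ/4} the internal vectors are ζ^0,ζ^3,ζ^6,ζ^9.
candidate 1: n = (-1, 0, 1, 0) → π⊥ ≈ (-1.000000, -1.000000); max(|x|,|y|,|x±y|/√2) = 1.414214 > 1 ⇒ ∉ W
candidate 2: n = (0, -1, -2, 0) → π⊥ ≈ (+0.707107, +1.292893); max(|x|,|y|,|x±y|/√2) = 1.414214 > 1 ⇒ ∉ W
candidate 3: n = (-1, 0, 0, -1) → π⊥ ≈ (-1.707107, -0.707107); max(|x|,|y|,|x±y|/√2) = 1.707107 > 1 ⇒ ∉ W
candidate 4: n = (-3, -3, 2, 0) → π⊥ ≈ (-0.878680, -4.121320); max(|x|,|y|,|x±y|/√2) = 4.121320 > 1 ⇒ ∉ W
candidate 5: n = (1, 0, -2, 0) → π⊥ ≈ (+1.000000, +2.000000); max(|x|,|y|,|x±y|/√2) = 2.121320 > 1 ⇒ ∉ W
candidate 6: n = (1, 0, 1, 1) → π⊥ ≈ (+1.707107, -0.292893); max(|x|,|y|,|x±y|/√2) = 1.707107 > 1 ⇒ ∉ W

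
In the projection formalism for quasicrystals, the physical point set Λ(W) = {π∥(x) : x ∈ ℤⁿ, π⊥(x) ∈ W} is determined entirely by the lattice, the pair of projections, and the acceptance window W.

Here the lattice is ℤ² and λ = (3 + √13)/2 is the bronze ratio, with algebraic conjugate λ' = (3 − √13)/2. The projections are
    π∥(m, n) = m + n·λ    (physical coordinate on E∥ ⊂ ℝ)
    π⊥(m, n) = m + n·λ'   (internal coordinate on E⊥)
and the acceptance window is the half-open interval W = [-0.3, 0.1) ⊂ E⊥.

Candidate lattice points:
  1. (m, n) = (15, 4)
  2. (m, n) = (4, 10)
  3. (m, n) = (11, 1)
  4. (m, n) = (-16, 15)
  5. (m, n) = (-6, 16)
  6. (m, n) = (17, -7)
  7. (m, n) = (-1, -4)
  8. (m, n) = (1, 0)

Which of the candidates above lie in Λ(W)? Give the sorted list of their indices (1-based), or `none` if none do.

none

λ' = (3−√13)/2 ≈ -0.3028.
candidate 1: (m,n)=(15,4) → π∥ = 15+4·λ ≈ 28.2111, π⊥ = 15+4·λ' ≈ 13.7889 ∉ [-0.3, 0.1) ⇒ out
candidate 2: (m,n)=(4,10) → π∥ = 4+10·λ ≈ 37.0278, π⊥ = 4+10·λ' ≈ 0.9722 ∉ [-0.3, 0.1) ⇒ out
candidate 3: (m,n)=(11,1) → π∥ = 11+1·λ ≈ 14.3028, π⊥ = 11+1·λ' ≈ 10.6972 ∉ [-0.3, 0.1) ⇒ out
candidate 4: (m,n)=(-16,15) → π∥ = -16+15·λ ≈ 33.5416, π⊥ = -16+15·λ' ≈ -20.5416 ∉ [-0.3, 0.1) ⇒ out
candidate 5: (m,n)=(-6,16) → π∥ = -6+16·λ ≈ 46.8444, π⊥ = -6+16·λ' ≈ -10.8444 ∉ [-0.3, 0.1) ⇒ out
candidate 6: (m,n)=(17,-7) → π∥ = 17-7·λ ≈ -6.1194, π⊥ = 17-7·λ' ≈ 19.1194 ∉ [-0.3, 0.1) ⇒ out
candidate 7: (m,n)=(-1,-4) → π∥ = -1-4·λ ≈ -14.2111, π⊥ = -1-4·λ' ≈ 0.2111 ∉ [-0.3, 0.1) ⇒ out
candidate 8: (m,n)=(1,0) → π∥ = 1+0·λ ≈ 1.0000, π⊥ = 1+0·λ' ≈ 1.0000 ∉ [-0.3, 0.1) ⇒ out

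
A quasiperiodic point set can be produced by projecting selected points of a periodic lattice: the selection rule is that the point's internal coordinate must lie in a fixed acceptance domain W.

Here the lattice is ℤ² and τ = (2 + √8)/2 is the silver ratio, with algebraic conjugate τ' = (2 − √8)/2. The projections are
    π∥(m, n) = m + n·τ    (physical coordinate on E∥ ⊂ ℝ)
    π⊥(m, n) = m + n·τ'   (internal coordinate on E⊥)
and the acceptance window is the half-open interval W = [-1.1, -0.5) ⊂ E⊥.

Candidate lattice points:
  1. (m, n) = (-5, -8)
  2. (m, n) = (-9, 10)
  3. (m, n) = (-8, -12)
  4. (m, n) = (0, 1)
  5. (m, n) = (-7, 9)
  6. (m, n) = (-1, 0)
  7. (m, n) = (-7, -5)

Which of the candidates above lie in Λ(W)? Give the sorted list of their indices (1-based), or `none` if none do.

τ' = (2−√8)/2 ≈ -0.4142.
[1] lift (-5,-8): star map gives -1.6863; window check -1.1 ≤ -1.6863 < -0.5 is false → out
[2] lift (-9,10): star map gives -13.1421; window check -1.1 ≤ -13.1421 < -0.5 is false → out
[3] lift (-8,-12): star map gives -3.0294; window check -1.1 ≤ -3.0294 < -0.5 is false → out
[4] lift (0,1): star map gives -0.4142; window check -1.1 ≤ -0.4142 < -0.5 is false → out
[5] lift (-7,9): star map gives -10.7279; window check -1.1 ≤ -10.7279 < -0.5 is false → out
[6] lift (-1,0): star map gives -1.0000; window check -1.1 ≤ -1.0000 < -0.5 is true → IN Λ
[7] lift (-7,-5): star map gives -4.9289; window check -1.1 ≤ -4.9289 < -0.5 is false → out

6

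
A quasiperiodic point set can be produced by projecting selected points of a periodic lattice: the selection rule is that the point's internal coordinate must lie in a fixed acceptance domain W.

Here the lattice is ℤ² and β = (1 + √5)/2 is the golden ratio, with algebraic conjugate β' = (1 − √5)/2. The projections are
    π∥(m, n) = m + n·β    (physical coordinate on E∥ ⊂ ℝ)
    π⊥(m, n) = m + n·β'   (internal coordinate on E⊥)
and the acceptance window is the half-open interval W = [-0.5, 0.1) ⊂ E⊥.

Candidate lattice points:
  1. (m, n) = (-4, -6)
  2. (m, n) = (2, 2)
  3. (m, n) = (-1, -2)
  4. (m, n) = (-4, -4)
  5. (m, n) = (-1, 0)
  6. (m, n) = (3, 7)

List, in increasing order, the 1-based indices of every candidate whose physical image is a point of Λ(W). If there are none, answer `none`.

1

β' = (1−√5)/2 ≈ -0.6180.
#1 (-4,-6): internal coord -4 + (-6)·β' = -0.2918; -0.2918 ∈ [-0.5, 0.1) → IN Λ
#2 (2,2): internal coord 2 + (2)·β' = +0.7639; +0.7639 ∉ [-0.5, 0.1) → out
#3 (-1,-2): internal coord -1 + (-2)·β' = +0.2361; +0.2361 ∉ [-0.5, 0.1) → out
#4 (-4,-4): internal coord -4 + (-4)·β' = -1.5279; -1.5279 ∉ [-0.5, 0.1) → out
#5 (-1,0): internal coord -1 + (0)·β' = -1.0000; -1.0000 ∉ [-0.5, 0.1) → out
#6 (3,7): internal coord 3 + (7)·β' = -1.3262; -1.3262 ∉ [-0.5, 0.1) → out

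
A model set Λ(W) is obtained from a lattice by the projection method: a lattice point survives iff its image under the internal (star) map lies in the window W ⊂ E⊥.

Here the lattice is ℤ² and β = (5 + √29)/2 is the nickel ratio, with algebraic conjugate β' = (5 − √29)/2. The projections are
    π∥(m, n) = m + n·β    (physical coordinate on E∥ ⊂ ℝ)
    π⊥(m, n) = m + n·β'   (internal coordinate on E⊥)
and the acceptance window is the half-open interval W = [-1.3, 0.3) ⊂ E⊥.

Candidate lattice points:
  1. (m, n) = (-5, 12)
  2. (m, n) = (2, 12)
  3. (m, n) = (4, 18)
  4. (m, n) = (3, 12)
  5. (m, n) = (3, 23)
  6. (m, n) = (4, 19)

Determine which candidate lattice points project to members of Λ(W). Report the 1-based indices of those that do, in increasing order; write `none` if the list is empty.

β' = (5−√29)/2 ≈ -0.1926.
#1 (-5,12): internal coord -5 + (12)·β' = -7.3110; -7.3110 ∉ [-1.3, 0.3) → out
#2 (2,12): internal coord 2 + (12)·β' = -0.3110; -0.3110 ∈ [-1.3, 0.3) → IN Λ
#3 (4,18): internal coord 4 + (18)·β' = +0.5335; +0.5335 ∉ [-1.3, 0.3) → out
#4 (3,12): internal coord 3 + (12)·β' = +0.6890; +0.6890 ∉ [-1.3, 0.3) → out
#5 (3,23): internal coord 3 + (23)·β' = -1.4294; -1.4294 ∉ [-1.3, 0.3) → out
#6 (4,19): internal coord 4 + (19)·β' = +0.3409; +0.3409 ∉ [-1.3, 0.3) → out

2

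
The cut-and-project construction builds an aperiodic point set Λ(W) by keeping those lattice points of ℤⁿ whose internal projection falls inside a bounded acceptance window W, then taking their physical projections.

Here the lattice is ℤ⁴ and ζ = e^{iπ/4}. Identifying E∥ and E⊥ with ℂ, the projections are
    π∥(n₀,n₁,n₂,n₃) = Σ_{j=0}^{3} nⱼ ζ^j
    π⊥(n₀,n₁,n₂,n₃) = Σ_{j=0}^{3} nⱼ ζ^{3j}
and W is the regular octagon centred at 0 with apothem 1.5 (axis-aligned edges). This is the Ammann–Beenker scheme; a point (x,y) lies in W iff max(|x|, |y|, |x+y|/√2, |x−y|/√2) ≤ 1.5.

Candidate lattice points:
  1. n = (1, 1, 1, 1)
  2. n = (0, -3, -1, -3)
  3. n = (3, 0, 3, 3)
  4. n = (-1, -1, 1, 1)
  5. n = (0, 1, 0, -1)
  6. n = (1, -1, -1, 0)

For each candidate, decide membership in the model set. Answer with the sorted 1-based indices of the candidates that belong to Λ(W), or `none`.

1, 4, 5

With ζ = e^{iπ/4} the internal vectors are ζ^0,ζ^3,ζ^6,ζ^9.
#1 (1, 1, 1, 1): internal (1.000000, 0.414214); octagon support 1.000000 vs apothem 1.5 → ∈ W
#2 (0, -3, -1, -3): internal (0.000000, -3.242641); octagon support 3.242641 vs apothem 1.5 → ∉ W
#3 (3, 0, 3, 3): internal (5.121320, -0.878680); octagon support 5.121320 vs apothem 1.5 → ∉ W
#4 (-1, -1, 1, 1): internal (0.414214, -1.000000); octagon support 1.000000 vs apothem 1.5 → ∈ W
#5 (0, 1, 0, -1): internal (-1.414214, 0.000000); octagon support 1.414214 vs apothem 1.5 → ∈ W
#6 (1, -1, -1, 0): internal (1.707107, 0.292893); octagon support 1.707107 vs apothem 1.5 → ∉ W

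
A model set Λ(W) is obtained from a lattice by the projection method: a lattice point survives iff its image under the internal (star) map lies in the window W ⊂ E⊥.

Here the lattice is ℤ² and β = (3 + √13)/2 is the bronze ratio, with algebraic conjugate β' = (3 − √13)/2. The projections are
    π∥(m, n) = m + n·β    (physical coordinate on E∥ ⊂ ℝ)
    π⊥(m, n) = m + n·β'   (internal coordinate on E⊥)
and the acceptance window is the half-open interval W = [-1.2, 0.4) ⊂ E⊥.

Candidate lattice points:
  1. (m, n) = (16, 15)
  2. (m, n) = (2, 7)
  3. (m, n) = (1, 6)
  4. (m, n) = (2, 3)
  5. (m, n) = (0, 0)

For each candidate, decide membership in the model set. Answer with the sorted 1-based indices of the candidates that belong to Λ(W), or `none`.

Compute β' = (3−√13)/2 = -0.30278, so π⊥(m,n) = m -0.30278·n.
[1] lift (16,15): star map gives 11.45837; window check -1.2 ≤ 11.45837 < 0.4 is false → out
[2] lift (2,7): star map gives -0.11943; window check -1.2 ≤ -0.11943 < 0.4 is true → IN Λ
[3] lift (1,6): star map gives -0.81665; window check -1.2 ≤ -0.81665 < 0.4 is true → IN Λ
[4] lift (2,3): star map gives 1.09167; window check -1.2 ≤ 1.09167 < 0.4 is false → out
[5] lift (0,0): star map gives 0.00000; window check -1.2 ≤ 0.00000 < 0.4 is true → IN Λ

2, 3, 5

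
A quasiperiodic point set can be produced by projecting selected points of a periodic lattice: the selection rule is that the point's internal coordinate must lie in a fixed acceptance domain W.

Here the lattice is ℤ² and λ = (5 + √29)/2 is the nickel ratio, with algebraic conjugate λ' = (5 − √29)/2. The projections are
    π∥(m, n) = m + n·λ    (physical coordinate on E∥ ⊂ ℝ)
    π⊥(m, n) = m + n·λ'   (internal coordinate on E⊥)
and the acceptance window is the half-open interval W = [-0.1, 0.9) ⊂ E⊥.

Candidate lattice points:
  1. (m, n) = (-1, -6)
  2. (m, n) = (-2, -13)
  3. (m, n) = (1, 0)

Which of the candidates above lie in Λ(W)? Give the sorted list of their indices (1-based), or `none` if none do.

Numerically λ ≈ 5.192582 and λ' = −1/λ ≈ -0.192582.
[1] lift (-1,-6): star map gives 0.155494; window check -0.1 ≤ 0.155494 < 0.9 is true → IN Λ
[2] lift (-2,-13): star map gives 0.503571; window check -0.1 ≤ 0.503571 < 0.9 is true → IN Λ
[3] lift (1,0): star map gives 1.000000; window check -0.1 ≤ 1.000000 < 0.9 is false → out

1, 2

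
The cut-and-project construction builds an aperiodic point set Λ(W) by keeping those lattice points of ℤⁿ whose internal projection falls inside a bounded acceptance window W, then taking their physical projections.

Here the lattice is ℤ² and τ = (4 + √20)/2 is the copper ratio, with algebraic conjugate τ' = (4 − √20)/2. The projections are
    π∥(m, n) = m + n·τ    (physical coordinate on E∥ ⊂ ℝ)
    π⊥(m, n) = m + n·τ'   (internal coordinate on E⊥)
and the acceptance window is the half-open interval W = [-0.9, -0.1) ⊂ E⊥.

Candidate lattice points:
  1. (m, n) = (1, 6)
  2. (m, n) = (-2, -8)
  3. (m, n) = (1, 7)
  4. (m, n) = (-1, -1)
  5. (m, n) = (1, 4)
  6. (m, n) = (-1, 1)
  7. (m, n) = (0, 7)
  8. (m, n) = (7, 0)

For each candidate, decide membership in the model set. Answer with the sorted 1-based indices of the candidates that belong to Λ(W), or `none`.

Compute τ' = (4−√20)/2 = -0.236068, so π⊥(m,n) = m -0.236068·n.
candidate 1: (m,n)=(1,6) → π∥ = 1+6·τ ≈ 26.416408, π⊥ = 1+6·τ' ≈ -0.416408 ∈ [-0.9, -0.1) ⇒ IN Λ
candidate 2: (m,n)=(-2,-8) → π∥ = -2-8·τ ≈ -35.888544, π⊥ = -2-8·τ' ≈ -0.111456 ∈ [-0.9, -0.1) ⇒ IN Λ
candidate 3: (m,n)=(1,7) → π∥ = 1+7·τ ≈ 30.652476, π⊥ = 1+7·τ' ≈ -0.652476 ∈ [-0.9, -0.1) ⇒ IN Λ
candidate 4: (m,n)=(-1,-1) → π∥ = -1-1·τ ≈ -5.236068, π⊥ = -1-1·τ' ≈ -0.763932 ∈ [-0.9, -0.1) ⇒ IN Λ
candidate 5: (m,n)=(1,4) → π∥ = 1+4·τ ≈ 17.944272, π⊥ = 1+4·τ' ≈ 0.055728 ∉ [-0.9, -0.1) ⇒ out
candidate 6: (m,n)=(-1,1) → π∥ = -1+1·τ ≈ 3.236068, π⊥ = -1+1·τ' ≈ -1.236068 ∉ [-0.9, -0.1) ⇒ out
candidate 7: (m,n)=(0,7) → π∥ = 0+7·τ ≈ 29.652476, π⊥ = 0+7·τ' ≈ -1.652476 ∉ [-0.9, -0.1) ⇒ out
candidate 8: (m,n)=(7,0) → π∥ = 7+0·τ ≈ 7.000000, π⊥ = 7+0·τ' ≈ 7.000000 ∉ [-0.9, -0.1) ⇒ out

1, 2, 3, 4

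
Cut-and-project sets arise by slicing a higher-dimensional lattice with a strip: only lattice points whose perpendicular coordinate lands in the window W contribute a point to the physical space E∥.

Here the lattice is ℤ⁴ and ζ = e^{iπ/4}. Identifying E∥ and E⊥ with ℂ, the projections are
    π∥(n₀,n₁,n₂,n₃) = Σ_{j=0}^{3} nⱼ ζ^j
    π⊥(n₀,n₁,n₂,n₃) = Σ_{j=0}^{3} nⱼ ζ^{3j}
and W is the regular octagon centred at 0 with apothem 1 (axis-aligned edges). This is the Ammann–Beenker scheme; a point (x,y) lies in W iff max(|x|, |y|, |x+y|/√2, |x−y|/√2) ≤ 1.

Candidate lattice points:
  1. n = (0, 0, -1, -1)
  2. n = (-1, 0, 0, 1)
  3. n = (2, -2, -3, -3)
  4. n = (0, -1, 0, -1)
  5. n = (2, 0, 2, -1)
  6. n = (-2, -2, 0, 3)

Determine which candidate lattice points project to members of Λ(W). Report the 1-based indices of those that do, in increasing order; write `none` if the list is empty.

1, 2

Internal map: ζ^{3j} for j=0..3 gives (1,0), (−√2/2,√2/2), (0,−1), (√2/2,√2/2).
#1 (0, 0, -1, -1): internal (-0.70711, 0.29289); octagon support 0.70711 vs apothem 1 → ∈ W
#2 (-1, 0, 0, 1): internal (-0.29289, 0.70711); octagon support 0.70711 vs apothem 1 → ∈ W
#3 (2, -2, -3, -3): internal (1.29289, -0.53553); octagon support 1.29289 vs apothem 1 → ∉ W
#4 (0, -1, 0, -1): internal (0.00000, -1.41421); octagon support 1.41421 vs apothem 1 → ∉ W
#5 (2, 0, 2, -1): internal (1.29289, -2.70711); octagon support 2.82843 vs apothem 1 → ∉ W
#6 (-2, -2, 0, 3): internal (1.53553, 0.70711); octagon support 1.58579 vs apothem 1 → ∉ W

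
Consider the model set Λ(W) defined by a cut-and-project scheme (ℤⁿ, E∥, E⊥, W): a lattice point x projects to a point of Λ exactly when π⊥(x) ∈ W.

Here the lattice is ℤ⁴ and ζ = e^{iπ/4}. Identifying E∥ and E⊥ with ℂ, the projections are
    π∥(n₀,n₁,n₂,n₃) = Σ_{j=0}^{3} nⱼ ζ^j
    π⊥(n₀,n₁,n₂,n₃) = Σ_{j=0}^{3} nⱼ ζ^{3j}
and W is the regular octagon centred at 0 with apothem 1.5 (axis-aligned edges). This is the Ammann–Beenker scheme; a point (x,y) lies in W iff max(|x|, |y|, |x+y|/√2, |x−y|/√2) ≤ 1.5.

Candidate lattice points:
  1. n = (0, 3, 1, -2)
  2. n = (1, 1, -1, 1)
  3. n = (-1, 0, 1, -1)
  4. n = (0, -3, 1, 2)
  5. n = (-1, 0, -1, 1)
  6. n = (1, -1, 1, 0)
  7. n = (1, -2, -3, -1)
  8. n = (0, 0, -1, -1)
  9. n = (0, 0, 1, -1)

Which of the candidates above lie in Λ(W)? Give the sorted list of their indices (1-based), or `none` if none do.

π⊥(n) = n₀ + n₁ζ³ + n₂ζ⁶ + n₃ζ⁹ where ζ = e^{iπ/4}.
#1 (0, 3, 1, -2): internal (-3.535534, -0.292893); octagon support 3.535534 vs apothem 1.5 → ∉ W
#2 (1, 1, -1, 1): internal (1.000000, 2.414214); octagon support 2.414214 vs apothem 1.5 → ∉ W
#3 (-1, 0, 1, -1): internal (-1.707107, -1.707107); octagon support 2.414214 vs apothem 1.5 → ∉ W
#4 (0, -3, 1, 2): internal (3.535534, -1.707107); octagon support 3.707107 vs apothem 1.5 → ∉ W
#5 (-1, 0, -1, 1): internal (-0.292893, 1.707107); octagon support 1.707107 vs apothem 1.5 → ∉ W
#6 (1, -1, 1, 0): internal (1.707107, -1.707107); octagon support 2.414214 vs apothem 1.5 → ∉ W
#7 (1, -2, -3, -1): internal (1.707107, 0.878680); octagon support 1.828427 vs apothem 1.5 → ∉ W
#8 (0, 0, -1, -1): internal (-0.707107, 0.292893); octagon support 0.707107 vs apothem 1.5 → ∈ W
#9 (0, 0, 1, -1): internal (-0.707107, -1.707107); octagon support 1.707107 vs apothem 1.5 → ∉ W

8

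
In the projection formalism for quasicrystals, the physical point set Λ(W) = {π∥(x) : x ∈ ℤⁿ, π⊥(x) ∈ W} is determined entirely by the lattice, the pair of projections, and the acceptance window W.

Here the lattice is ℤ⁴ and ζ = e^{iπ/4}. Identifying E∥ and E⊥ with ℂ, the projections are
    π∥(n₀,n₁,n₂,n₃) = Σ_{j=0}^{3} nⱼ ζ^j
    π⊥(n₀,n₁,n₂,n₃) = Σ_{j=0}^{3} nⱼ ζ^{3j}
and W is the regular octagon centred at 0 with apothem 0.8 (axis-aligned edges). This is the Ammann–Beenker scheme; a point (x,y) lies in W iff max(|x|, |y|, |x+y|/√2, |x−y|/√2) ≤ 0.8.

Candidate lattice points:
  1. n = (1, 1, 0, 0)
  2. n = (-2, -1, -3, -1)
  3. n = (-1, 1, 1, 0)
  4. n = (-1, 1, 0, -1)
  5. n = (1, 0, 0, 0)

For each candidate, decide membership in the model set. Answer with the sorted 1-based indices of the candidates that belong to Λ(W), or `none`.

1

Internal map: ζ^{3j} for j=0..3 gives (1,0), (−√2/2,√2/2), (0,−1), (√2/2,√2/2).
candidate 1: n = (1, 1, 0, 0) → π⊥ ≈ (+0.29289, +0.70711); max(|x|,|y|,|x±y|/√2) = 0.70711 ≤ 0.8 ⇒ ∈ W
candidate 2: n = (-2, -1, -3, -1) → π⊥ ≈ (-2.00000, +1.58579); max(|x|,|y|,|x±y|/√2) = 2.53553 > 0.8 ⇒ ∉ W
candidate 3: n = (-1, 1, 1, 0) → π⊥ ≈ (-1.70711, -0.29289); max(|x|,|y|,|x±y|/√2) = 1.70711 > 0.8 ⇒ ∉ W
candidate 4: n = (-1, 1, 0, -1) → π⊥ ≈ (-2.41421, +0.00000); max(|x|,|y|,|x±y|/√2) = 2.41421 > 0.8 ⇒ ∉ W
candidate 5: n = (1, 0, 0, 0) → π⊥ ≈ (+1.00000, +0.00000); max(|x|,|y|,|x±y|/√2) = 1.00000 > 0.8 ⇒ ∉ W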